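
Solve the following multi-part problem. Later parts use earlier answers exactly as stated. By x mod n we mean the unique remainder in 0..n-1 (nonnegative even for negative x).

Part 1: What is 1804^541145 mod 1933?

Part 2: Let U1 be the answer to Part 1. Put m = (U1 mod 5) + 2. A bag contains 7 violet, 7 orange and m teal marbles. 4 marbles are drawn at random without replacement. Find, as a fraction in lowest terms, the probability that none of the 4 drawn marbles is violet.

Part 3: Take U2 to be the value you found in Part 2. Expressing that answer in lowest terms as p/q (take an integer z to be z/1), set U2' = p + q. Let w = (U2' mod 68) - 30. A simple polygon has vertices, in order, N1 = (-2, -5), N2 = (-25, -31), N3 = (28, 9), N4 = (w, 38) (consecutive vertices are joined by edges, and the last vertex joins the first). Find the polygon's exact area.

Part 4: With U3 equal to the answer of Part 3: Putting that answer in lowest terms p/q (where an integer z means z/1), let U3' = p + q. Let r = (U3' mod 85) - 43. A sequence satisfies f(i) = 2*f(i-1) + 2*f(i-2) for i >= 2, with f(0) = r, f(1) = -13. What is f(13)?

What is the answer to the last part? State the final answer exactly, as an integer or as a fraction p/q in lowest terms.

1521728

Part 1: squarings mod 1933: 1804^1=1804, 1804^2=1177, 1804^4=1301, 1804^8=1226, 1804^16=1135, 1804^32=847, 1804^64=266, 1804^128=1168, 1804^256=1459, 1804^512=448, 1804^1024=1605, 1804^2048=1269, 1804^4096=172, 1804^8192=589, 1804^16384=914, 1804^32768=340, 1804^65536=1553, 1804^131072=1358, 1804^262144=82, 1804^524288=925; 1804^541145 = 1804^1 * 1804^8 * 1804^16 * 1804^64 * 1804^128 * 1804^256 * 1804^16384 * 1804^524288 = 842 (mod 1933); answer 842
Part 2: U1 = 842; m = 4; total draws C(18,4) = 3060; favorable C(11,4) = 330; P = 11/102; answer 11/102
Part 3: U2 = 11/102; threaded value p + q = 113; w = 15; cross terms: (-2*-31 - -25*-5)=-63, (-25*9 - 28*-31)=643, (28*38 - 15*9)=929, (15*-5 - -2*38)=1; twice the area = |1510| = 1510; area = 755; answer 755
Part 4: U3 = 755; threaded value p + q = 756; r = 33; f(2) = 2*(-13) + 2*(33) = 40; iterating: f(2)=40, f(3)=54, f(4)=188, f(5)=484, f(6)=1344, f(7)=3656, f(8)=10000, f(9)=27312, f(10)=74624, f(11)=203872, f(12)=556992, f(13)=1521728; answer 1521728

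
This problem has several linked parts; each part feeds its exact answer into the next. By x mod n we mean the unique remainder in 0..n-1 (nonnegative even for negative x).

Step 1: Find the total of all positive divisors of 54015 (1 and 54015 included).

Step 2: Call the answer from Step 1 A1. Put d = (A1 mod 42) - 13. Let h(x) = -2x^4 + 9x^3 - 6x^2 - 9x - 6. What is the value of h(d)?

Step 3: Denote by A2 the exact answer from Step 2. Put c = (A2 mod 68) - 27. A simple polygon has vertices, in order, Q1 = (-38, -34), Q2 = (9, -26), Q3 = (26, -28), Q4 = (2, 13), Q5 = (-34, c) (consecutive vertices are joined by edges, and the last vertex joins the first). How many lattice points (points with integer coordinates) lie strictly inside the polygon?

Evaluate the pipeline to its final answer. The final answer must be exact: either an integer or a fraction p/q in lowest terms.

Step 1: 54015 = 3 * 5 * 13 * 277; sigma = (1 + 3) * (1 + 5) * (1 + 13) * (1 + 277) = 4 * 6 * 14 * 278 = 93408; answer 93408
Step 2: A1 = 93408; d = -13; -2*(-13)^4 + 9*(-13)^3 - 6*(-13)^2 - 9*(-13)^1 - 6 = (-57122) + (-19773) + (-1014) + (117) + (-6) = -77798; answer -77798
Step 3: A2 = -77798; c = 35; cross terms: (-38*-26 - 9*-34)=1294, (9*-28 - 26*-26)=424, (26*13 - 2*-28)=394, (2*35 - -34*13)=512, (-34*-34 - -38*35)=2486; twice the area = |5110| = 5110; area = 2555; boundary points = 1 + 1 + 1 + 2 + 1 = 6; strictly interior points = area - boundary/2 + 1 = 2553; answer 2553

2553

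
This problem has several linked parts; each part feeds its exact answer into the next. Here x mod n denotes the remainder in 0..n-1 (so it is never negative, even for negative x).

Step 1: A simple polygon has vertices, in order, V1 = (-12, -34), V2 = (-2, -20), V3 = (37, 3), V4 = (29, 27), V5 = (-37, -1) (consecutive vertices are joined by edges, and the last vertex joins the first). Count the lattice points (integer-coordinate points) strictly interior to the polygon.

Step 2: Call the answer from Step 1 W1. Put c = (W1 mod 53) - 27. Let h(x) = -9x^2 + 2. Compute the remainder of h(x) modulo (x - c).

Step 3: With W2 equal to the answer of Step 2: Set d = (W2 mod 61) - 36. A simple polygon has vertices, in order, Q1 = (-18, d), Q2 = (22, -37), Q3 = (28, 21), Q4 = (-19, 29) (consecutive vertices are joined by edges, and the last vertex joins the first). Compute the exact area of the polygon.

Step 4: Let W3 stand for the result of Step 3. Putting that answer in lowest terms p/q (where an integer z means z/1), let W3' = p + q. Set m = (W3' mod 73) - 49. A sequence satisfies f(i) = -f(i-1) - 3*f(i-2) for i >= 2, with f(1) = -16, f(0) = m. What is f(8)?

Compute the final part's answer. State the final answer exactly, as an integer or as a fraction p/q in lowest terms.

-1301

Step 1: cross terms: (-12*-20 - -2*-34)=172, (-2*3 - 37*-20)=734, (37*27 - 29*3)=912, (29*-1 - -37*27)=970, (-37*-34 - -12*-1)=1246; twice the area = |4034| = 4034; area = 2017; boundary points = 2 + 1 + 8 + 2 + 1 = 14; strictly interior points = area - boundary/2 + 1 = 2011; answer 2011
Step 2: W1 = 2011; c = 23; remainder = value at the root: -9*(23)^2 + 2 = (-4761) + (2) = -4759; answer -4759
Step 3: W2 = -4759; d = 24; cross terms: (-18*-37 - 22*24)=138, (22*21 - 28*-37)=1498, (28*29 - -19*21)=1211, (-19*24 - -18*29)=66; twice the area = |2913| = 2913; area = 2913/2; answer 2913/2
Step 4: W3 = 2913/2; threaded value p + q = 2915; m = 19; f(2) = -1*(-16) - 3*(19) = -41; iterating: f(2)=-41, f(3)=89, f(4)=34, f(5)=-301, f(6)=199, f(7)=704, f(8)=-1301; answer -1301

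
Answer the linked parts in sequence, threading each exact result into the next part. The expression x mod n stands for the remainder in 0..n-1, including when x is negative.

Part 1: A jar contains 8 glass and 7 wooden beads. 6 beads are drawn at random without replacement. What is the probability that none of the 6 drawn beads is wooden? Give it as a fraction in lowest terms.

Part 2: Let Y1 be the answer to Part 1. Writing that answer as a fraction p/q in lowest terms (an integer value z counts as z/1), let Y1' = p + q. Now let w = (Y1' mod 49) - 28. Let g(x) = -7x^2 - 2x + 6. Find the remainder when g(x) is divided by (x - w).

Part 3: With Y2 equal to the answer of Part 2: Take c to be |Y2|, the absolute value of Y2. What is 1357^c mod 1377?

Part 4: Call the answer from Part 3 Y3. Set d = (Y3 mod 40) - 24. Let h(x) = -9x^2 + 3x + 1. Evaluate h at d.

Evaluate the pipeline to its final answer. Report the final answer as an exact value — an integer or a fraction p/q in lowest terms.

-1481

Part 1: total draws C(15,6) = 5005; favorable C(8,6) = 28; P = 4/715; answer 4/715
Part 2: Y1 = 4/715; threaded value p + q = 719; w = 5; remainder = value at the root: -7*(5)^2 - 2*(5)^1 + 6 = (-175) + (-10) + (6) = -179; answer -179
Part 3: Y2 = -179; c = 179; squarings mod 1377: 1357^1=1357, 1357^2=400, 1357^4=268, 1357^8=220, 1357^16=205, 1357^32=715, 1357^64=358, 1357^128=103; 1357^179 = 1357^1 * 1357^2 * 1357^16 * 1357^32 * 1357^128 = 517 (mod 1377); answer 517
Part 4: Y3 = 517; d = 13; -9*(13)^2 + 3*(13)^1 + 1 = (-1521) + (39) + (1) = -1481; answer -1481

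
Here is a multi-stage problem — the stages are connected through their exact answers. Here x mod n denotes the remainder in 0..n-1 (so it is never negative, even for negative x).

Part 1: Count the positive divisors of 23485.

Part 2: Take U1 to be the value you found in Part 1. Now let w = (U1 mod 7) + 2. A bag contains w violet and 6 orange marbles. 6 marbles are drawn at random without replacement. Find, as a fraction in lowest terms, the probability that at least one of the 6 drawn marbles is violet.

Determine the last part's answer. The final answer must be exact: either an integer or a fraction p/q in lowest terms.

Part 1: 23485 = 5 * 7 * 11 * 61; number of divisors = (1+1) * (1+1) * (1+1) * (1+1) = 16; answer 16
Part 2: U1 = 16; w = 4; total draws C(10,6) = 210; complement C(6,6) = 1; favorable 210 - 1 = 209; P = 209/210; answer 209/210

209/210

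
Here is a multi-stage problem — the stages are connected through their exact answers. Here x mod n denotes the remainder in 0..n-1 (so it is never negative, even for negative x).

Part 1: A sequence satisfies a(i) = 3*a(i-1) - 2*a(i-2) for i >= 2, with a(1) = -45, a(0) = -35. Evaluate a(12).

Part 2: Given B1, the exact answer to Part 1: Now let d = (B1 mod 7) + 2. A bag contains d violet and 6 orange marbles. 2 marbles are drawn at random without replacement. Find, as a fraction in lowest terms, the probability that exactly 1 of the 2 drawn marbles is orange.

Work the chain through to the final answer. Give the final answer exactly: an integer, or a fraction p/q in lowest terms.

3/7

Part 1: a(2) = 3*(-45) - 2*(-35) = -65; iterating: a(2)=-65, a(3)=-105, a(4)=-185, a(5)=-345, a(6)=-665, a(7)=-1305, a(8)=-2585, a(9)=-5145, a(10)=-10265, a(11)=-20505, a(12)=-40985; answer -40985
Part 2: B1 = -40985; d = 2; total draws C(8,2) = 28; favorable C(6,1)*C(2,1) = 12; P = 3/7; answer 3/7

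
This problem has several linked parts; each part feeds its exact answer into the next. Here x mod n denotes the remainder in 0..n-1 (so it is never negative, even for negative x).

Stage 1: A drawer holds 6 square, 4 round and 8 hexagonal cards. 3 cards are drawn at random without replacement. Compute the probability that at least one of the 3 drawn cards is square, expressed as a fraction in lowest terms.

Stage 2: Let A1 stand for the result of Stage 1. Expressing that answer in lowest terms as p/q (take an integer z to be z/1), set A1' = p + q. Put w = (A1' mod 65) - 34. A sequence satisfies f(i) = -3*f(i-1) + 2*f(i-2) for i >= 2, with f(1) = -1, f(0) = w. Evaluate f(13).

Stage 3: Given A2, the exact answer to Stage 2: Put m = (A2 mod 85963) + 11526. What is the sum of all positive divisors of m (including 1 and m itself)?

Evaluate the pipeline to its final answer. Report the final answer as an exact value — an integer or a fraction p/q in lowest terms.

Stage 1: total draws C(18,3) = 816; complement C(12,3) = 220; favorable 816 - 220 = 596; P = 149/204; answer 149/204
Stage 2: A1 = 149/204; threaded value p + q = 353; w = -6; f(2) = -3*(-1) + 2*(-6) = -9; iterating: f(2)=-9, f(3)=25, f(4)=-93, f(5)=329, f(6)=-1173, f(7)=4177, f(8)=-14877, f(9)=52985, f(10)=-188709, f(11)=672097, f(12)=-2393709, f(13)=8525321; answer 8525321
Stage 3: A2 = 8525321; m = 26510; 26510 = 2 * 5 * 11 * 241; sigma = (1 + 2) * (1 + 5) * (1 + 11) * (1 + 241) = 3 * 6 * 12 * 242 = 52272; answer 52272

52272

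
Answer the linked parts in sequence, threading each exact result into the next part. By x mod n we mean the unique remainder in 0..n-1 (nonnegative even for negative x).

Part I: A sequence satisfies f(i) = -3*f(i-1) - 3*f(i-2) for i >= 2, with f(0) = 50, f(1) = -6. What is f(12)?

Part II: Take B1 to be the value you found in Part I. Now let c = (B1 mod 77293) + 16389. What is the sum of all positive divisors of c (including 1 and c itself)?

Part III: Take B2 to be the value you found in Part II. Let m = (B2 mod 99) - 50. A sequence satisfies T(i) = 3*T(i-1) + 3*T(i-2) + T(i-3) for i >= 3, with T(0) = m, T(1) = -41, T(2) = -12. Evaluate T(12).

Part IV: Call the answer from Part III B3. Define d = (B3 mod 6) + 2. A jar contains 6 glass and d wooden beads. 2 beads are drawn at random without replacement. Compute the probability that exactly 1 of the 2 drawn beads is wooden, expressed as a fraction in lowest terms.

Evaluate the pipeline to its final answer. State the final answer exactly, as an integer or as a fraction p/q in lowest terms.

8/15

Part I: f(2) = -3*(-6) - 3*(50) = -132; iterating: f(2)=-132, f(3)=414, f(4)=-846, f(5)=1296, f(6)=-1350, f(7)=162, f(8)=3564, f(9)=-11178, f(10)=22842, f(11)=-34992, f(12)=36450; answer 36450
Part II: B1 = 36450; c = 52839; 52839 = 3^3 * 19 * 103; sigma = (1 + 3 + 9 + 27) * (1 + 19) * (1 + 103) = 40 * 20 * 104 = 83200; answer 83200
Part III: B2 = 83200; m = -10; T(3) = 3*(-12) + 3*(-41) + 1*(-10) = -169; iterating: T(3)=-169, T(4)=-584, T(5)=-2271, T(6)=-8734, T(7)=-33599, T(8)=-129270, T(9)=-497341, T(10)=-1913432, T(11)=-7361589, T(12)=-28322404; answer -28322404
Part IV: B3 = -28322404; d = 4; total draws C(10,2) = 45; favorable C(4,1)*C(6,1) = 24; P = 8/15; answer 8/15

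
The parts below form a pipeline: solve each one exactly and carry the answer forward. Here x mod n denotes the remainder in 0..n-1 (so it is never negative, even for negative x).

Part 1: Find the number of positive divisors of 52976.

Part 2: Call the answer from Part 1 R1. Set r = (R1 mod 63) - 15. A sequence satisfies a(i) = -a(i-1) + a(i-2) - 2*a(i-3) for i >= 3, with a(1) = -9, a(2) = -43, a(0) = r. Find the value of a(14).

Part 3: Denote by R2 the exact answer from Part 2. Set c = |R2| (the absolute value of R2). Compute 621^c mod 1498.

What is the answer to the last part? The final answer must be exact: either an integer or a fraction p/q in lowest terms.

Part 1: 52976 = 2^4 * 7 * 11 * 43; number of divisors = (4+1) * (1+1) * (1+1) * (1+1) = 40; answer 40
Part 2: R1 = 40; r = 25; a(3) = -1*(-43) + 1*(-9) - 2*(25) = -16; iterating: a(3)=-16, a(4)=-9, a(5)=79, a(6)=-56, a(7)=153, a(8)=-367, a(9)=632, a(10)=-1305, a(11)=2671, a(12)=-5240, a(13)=10521, a(14)=-21103; answer -21103
Part 3: R2 = -21103; c = 21103; squarings mod 1498: 621^1=621, 621^2=655, 621^4=597, 621^8=1383, 621^16=1241, 621^32=137, 621^64=793, 621^128=1187, 621^256=849, 621^512=263, 621^1024=261, 621^2048=711, 621^4096=695, 621^8192=669, 621^16384=1157; 621^21103 = 621^1 * 621^2 * 621^4 * 621^8 * 621^32 * 621^64 * 621^512 * 621^4096 * 621^16384 = 61 (mod 1498); answer 61

61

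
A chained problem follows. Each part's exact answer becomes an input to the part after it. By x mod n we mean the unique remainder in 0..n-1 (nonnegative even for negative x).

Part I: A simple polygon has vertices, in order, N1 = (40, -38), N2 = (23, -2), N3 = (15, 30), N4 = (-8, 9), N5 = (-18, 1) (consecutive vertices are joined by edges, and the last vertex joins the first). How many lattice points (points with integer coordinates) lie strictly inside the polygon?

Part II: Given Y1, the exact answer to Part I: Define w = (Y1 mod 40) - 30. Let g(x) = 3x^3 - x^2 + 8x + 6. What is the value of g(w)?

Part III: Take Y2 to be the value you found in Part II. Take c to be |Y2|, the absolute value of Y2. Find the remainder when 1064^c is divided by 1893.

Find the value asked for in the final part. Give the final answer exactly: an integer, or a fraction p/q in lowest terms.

Part I: cross terms: (40*-2 - 23*-38)=794, (23*30 - 15*-2)=720, (15*9 - -8*30)=375, (-8*1 - -18*9)=154, (-18*-38 - 40*1)=644; twice the area = |2687| = 2687; area = 2687/2; boundary points = 1 + 8 + 1 + 2 + 1 = 13; strictly interior points = area - boundary/2 + 1 = 1338; answer 1338
Part II: Y1 = 1338; w = -12; 3*(-12)^3 - 1*(-12)^2 + 8*(-12)^1 + 6 = (-5184) + (-144) + (-96) + (6) = -5418; answer -5418
Part III: Y2 = -5418; c = 5418; squarings mod 1893: 1064^1=1064, 1064^2=82, 1064^4=1045, 1064^8=1657, 1064^16=799, 1064^32=460, 1064^64=1477, 1064^128=793, 1064^256=373, 1064^512=940, 1064^1024=1462, 1064^2048=247, 1064^4096=433; 1064^5418 = 1064^2 * 1064^8 * 1064^32 * 1064^256 * 1064^1024 * 1064^4096 = 1774 (mod 1893); answer 1774

1774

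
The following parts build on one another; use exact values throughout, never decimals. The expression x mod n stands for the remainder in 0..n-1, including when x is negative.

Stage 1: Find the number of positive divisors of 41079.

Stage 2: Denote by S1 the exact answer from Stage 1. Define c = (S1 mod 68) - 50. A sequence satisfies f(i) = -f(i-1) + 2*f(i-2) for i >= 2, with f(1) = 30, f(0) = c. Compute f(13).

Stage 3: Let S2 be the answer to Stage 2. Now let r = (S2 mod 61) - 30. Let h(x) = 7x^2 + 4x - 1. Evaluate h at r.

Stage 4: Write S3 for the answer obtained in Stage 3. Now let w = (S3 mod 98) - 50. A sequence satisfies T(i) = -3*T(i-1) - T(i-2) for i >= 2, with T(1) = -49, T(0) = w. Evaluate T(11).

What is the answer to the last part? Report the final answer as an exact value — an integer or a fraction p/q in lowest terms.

Stage 1: 41079 = 3 * 13693; number of divisors = (1+1) * (1+1) = 4; answer 4
Stage 2: S1 = 4; c = -46; f(2) = -1*(30) + 2*(-46) = -122; iterating: f(2)=-122, f(3)=182, f(4)=-426, f(5)=790, f(6)=-1642, f(7)=3222, f(8)=-6506, f(9)=12950, f(10)=-25962, f(11)=51862, f(12)=-103786, f(13)=207510; answer 207510
Stage 3: S2 = 207510; r = 19; 7*(19)^2 + 4*(19)^1 - 1 = (2527) + (76) + (-1) = 2602; answer 2602
Stage 4: S3 = 2602; w = 4; T(2) = -3*(-49) - 1*(4) = 143; iterating: T(2)=143, T(3)=-380, T(4)=997, T(5)=-2611, T(6)=6836, T(7)=-17897, T(8)=46855, T(9)=-122668, T(10)=321149, T(11)=-840779; answer -840779

-840779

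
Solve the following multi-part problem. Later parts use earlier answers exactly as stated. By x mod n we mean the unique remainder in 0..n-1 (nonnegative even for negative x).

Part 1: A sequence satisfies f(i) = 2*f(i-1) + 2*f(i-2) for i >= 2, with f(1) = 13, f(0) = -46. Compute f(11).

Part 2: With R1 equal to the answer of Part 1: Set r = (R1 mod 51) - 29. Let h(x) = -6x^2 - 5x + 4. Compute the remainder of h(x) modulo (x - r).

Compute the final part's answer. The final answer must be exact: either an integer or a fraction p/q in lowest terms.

Part 1: f(2) = 2*(13) + 2*(-46) = -66; iterating: f(2)=-66, f(3)=-106, f(4)=-344, f(5)=-900, f(6)=-2488, f(7)=-6776, f(8)=-18528, f(9)=-50608, f(10)=-138272, f(11)=-377760; answer -377760
Part 2: R1 = -377760; r = 19; remainder = value at the root: -6*(19)^2 - 5*(19)^1 + 4 = (-2166) + (-95) + (4) = -2257; answer -2257

-2257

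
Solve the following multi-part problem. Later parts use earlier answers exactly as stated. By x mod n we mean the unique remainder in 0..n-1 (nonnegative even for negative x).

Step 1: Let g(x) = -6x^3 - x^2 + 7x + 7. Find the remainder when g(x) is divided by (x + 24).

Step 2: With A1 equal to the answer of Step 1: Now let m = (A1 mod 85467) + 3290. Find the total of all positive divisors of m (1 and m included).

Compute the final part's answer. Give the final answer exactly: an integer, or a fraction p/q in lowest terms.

114000

Step 1: remainder = value at the root: -6*(-24)^3 - 1*(-24)^2 + 7*(-24)^1 + 7 = (82944) + (-576) + (-168) + (7) = 82207; answer 82207
Step 2: A1 = 82207; m = 85497; 85497 = 3 * 28499; sigma = (1 + 3) * (1 + 28499) = 4 * 28500 = 114000; answer 114000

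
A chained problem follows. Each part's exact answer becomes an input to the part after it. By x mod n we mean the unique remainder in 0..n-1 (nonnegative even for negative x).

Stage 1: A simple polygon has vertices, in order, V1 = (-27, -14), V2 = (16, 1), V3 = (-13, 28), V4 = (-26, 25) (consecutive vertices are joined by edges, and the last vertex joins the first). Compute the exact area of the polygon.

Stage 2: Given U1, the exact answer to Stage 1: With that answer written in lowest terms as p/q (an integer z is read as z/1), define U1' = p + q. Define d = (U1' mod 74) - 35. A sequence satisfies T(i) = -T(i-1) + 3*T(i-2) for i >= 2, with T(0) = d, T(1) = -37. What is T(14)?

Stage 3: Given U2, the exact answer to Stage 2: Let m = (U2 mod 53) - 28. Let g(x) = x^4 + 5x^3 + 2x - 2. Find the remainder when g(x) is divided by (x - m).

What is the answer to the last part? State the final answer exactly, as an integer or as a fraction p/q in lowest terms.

340720

Stage 1: cross terms: (-27*1 - 16*-14)=197, (16*28 - -13*1)=461, (-13*25 - -26*28)=403, (-26*-14 - -27*25)=1039; twice the area = |2100| = 2100; area = 1050; answer 1050
Stage 2: U1 = 1050; threaded value p + q = 1051; d = -20; T(2) = -1*(-37) + 3*(-20) = -23; iterating: T(2)=-23, T(3)=-88, T(4)=19, T(5)=-283, T(6)=340, T(7)=-1189, T(8)=2209, T(9)=-5776, T(10)=12403, T(11)=-29731, T(12)=66940, T(13)=-156133, T(14)=356953; answer 356953
Stage 3: U2 = 356953; m = 23; remainder = value at the root: 1*(23)^4 + 5*(23)^3 + 2*(23)^1 - 2 = (279841) + (60835) + (46) + (-2) = 340720; answer 340720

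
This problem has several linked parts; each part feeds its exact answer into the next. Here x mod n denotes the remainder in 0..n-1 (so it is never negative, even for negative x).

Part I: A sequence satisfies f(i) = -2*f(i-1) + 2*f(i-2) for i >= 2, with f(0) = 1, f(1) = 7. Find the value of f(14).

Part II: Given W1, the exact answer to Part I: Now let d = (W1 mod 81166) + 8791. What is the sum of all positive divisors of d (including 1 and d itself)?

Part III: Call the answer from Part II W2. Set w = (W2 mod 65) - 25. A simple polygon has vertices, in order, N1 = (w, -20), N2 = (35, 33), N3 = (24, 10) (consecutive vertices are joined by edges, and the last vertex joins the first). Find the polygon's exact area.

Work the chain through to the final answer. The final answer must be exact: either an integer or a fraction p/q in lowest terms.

50

Part I: f(2) = -2*(7) + 2*(1) = -12; iterating: f(2)=-12, f(3)=38, f(4)=-100, f(5)=276, f(6)=-752, f(7)=2056, f(8)=-5616, f(9)=15344, f(10)=-41920, f(11)=114528, f(12)=-312896, f(13)=854848, f(14)=-2335488; answer -2335488
Part II: W1 = -2335488; d = 27117; 27117 = 3^2 * 23 * 131; sigma = (1 + 3 + 9) * (1 + 23) * (1 + 131) = 13 * 24 * 132 = 41184; answer 41184
Part III: W2 = 41184; w = 14; cross terms: (14*33 - 35*-20)=1162, (35*10 - 24*33)=-442, (24*-20 - 14*10)=-620; twice the area = |100| = 100; area = 50; answer 50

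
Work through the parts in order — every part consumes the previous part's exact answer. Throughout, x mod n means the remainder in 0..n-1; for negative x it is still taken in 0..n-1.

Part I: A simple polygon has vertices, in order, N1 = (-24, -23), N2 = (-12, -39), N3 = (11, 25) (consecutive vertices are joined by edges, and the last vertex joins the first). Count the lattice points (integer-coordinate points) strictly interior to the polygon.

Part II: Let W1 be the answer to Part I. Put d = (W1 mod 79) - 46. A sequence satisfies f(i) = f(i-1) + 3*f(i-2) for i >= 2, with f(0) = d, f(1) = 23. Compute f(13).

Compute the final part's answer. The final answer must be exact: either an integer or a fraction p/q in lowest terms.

-283033

Part I: cross terms: (-24*-39 - -12*-23)=660, (-12*25 - 11*-39)=129, (11*-23 - -24*25)=347; twice the area = |1136| = 1136; area = 568; boundary points = 4 + 1 + 1 = 6; strictly interior points = area - boundary/2 + 1 = 566; answer 566
Part II: W1 = 566; d = -33; f(2) = 1*(23) + 3*(-33) = -76; iterating: f(2)=-76, f(3)=-7, f(4)=-235, f(5)=-256, f(6)=-961, f(7)=-1729, f(8)=-4612, f(9)=-9799, f(10)=-23635, f(11)=-53032, f(12)=-123937, f(13)=-283033; answer -283033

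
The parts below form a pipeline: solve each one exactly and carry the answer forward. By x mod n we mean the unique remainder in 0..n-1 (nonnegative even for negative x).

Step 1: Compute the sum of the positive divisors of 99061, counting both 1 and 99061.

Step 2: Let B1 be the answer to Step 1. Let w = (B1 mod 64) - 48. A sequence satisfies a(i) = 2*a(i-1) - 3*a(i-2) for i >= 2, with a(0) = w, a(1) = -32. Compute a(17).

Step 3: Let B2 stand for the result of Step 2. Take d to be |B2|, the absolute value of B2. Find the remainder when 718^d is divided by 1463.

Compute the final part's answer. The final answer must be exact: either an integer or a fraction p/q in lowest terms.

4

Step 1: 99061 = 23 * 59 * 73; sigma = (1 + 23) * (1 + 59) * (1 + 73) = 24 * 60 * 74 = 106560; answer 106560
Step 2: B1 = 106560; w = -48; a(2) = 2*(-32) - 3*(-48) = 80; iterating: a(2)=80, a(3)=256, a(4)=272, a(5)=-224, a(6)=-1264, a(7)=-1856, a(8)=80, a(9)=5728, a(10)=11216, a(11)=5248, a(12)=-23152, a(13)=-62048, a(14)=-54640, a(15)=76864, a(16)=317648, a(17)=404704; answer 404704
Step 3: B2 = 404704; d = 404704; squarings mod 1463: 718^1=718, 718^2=548, 718^4=389, 718^8=632, 718^16=25, 718^32=625, 718^64=4, 718^128=16, 718^256=256, 718^512=1164, 718^1024=158, 718^2048=93, 718^4096=1334, 718^8192=548, 718^16384=389, 718^32768=632, 718^65536=25, 718^131072=625, 718^262144=4; 718^404704 = 718^32 * 718^64 * 718^128 * 718^1024 * 718^2048 * 718^8192 * 718^131072 * 718^262144 = 4 (mod 1463); answer 4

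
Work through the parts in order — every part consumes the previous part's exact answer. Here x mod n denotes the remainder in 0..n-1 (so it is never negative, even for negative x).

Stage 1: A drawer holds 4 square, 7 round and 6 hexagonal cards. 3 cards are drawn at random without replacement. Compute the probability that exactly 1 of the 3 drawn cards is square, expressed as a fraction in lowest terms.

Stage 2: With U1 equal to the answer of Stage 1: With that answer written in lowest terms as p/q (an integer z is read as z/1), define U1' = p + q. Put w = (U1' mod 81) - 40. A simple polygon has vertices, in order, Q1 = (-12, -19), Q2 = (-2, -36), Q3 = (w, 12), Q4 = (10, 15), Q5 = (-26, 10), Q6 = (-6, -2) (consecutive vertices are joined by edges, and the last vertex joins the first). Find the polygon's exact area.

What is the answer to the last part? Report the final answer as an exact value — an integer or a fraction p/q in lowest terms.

1095/2

Stage 1: total draws C(17,3) = 680; favorable C(4,1)*C(13,2) = 312; P = 39/85; answer 39/85
Stage 2: U1 = 39/85; threaded value p + q = 124; w = 3; cross terms: (-12*-36 - -2*-19)=394, (-2*12 - 3*-36)=84, (3*15 - 10*12)=-75, (10*10 - -26*15)=490, (-26*-2 - -6*10)=112, (-6*-19 - -12*-2)=90; twice the area = |1095| = 1095; area = 1095/2; answer 1095/2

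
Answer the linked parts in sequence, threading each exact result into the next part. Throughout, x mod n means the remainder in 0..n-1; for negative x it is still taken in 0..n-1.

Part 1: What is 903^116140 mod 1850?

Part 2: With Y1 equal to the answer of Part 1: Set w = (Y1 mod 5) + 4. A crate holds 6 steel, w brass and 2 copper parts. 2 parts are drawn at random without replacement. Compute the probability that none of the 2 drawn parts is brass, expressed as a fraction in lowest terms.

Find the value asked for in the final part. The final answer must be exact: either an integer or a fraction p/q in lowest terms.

14/39

Part 1: squarings mod 1850: 903^1=903, 903^2=1409, 903^4=231, 903^8=1561, 903^16=271, 903^32=1291, 903^64=1681, 903^128=811, 903^256=971, 903^512=1191, 903^1024=1381, 903^2048=1661, 903^4096=571, 903^8192=441, 903^16384=231, 903^32768=1561, 903^65536=271; 903^116140 = 903^4 * 903^8 * 903^32 * 903^128 * 903^256 * 903^1024 * 903^16384 * 903^32768 * 903^65536 = 601 (mod 1850); answer 601
Part 2: Y1 = 601; w = 5; total draws C(13,2) = 78; favorable C(8,2) = 28; P = 14/39; answer 14/39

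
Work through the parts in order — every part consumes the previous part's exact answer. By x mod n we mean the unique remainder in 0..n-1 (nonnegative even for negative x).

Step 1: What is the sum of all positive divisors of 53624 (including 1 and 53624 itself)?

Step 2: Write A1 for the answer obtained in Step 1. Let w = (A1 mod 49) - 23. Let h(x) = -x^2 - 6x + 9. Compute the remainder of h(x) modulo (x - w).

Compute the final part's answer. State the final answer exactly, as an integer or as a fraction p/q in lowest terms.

-46

Step 1: 53624 = 2^3 * 6703; sigma = (1 + 2 + 4 + 8) * (1 + 6703) = 15 * 6704 = 100560; answer 100560
Step 2: A1 = 100560; w = -11; remainder = value at the root: -1*(-11)^2 - 6*(-11)^1 + 9 = (-121) + (66) + (9) = -46; answer -46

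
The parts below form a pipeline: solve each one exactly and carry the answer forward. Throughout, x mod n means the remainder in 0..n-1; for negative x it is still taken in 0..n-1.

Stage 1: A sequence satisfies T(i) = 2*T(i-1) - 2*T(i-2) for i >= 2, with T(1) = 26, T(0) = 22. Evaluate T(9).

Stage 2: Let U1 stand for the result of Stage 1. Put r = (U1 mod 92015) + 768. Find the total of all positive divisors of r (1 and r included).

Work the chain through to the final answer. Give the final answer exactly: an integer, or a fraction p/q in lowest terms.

2394

Stage 1: T(2) = 2*(26) - 2*(22) = 8; iterating: T(2)=8, T(3)=-36, T(4)=-88, T(5)=-104, T(6)=-32, T(7)=144, T(8)=352, T(9)=416; answer 416
Stage 2: U1 = 416; r = 1184; 1184 = 2^5 * 37; sigma = (1 + 2 + 4 + 8 + 16 + 32) * (1 + 37) = 63 * 38 = 2394; answer 2394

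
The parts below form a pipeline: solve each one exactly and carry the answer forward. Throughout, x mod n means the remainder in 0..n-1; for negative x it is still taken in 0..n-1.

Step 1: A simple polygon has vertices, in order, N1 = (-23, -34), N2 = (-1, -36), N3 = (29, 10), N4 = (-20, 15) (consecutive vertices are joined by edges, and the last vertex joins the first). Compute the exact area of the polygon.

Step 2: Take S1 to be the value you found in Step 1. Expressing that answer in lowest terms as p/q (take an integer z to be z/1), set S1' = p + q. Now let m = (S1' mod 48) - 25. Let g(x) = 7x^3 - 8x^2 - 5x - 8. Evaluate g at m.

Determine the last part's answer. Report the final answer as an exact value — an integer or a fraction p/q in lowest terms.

-4064

Step 1: cross terms: (-23*-36 - -1*-34)=794, (-1*10 - 29*-36)=1034, (29*15 - -20*10)=635, (-20*-34 - -23*15)=1025; twice the area = |3488| = 3488; area = 1744; answer 1744
Step 2: S1 = 1744; threaded value p + q = 1745; m = -8; 7*(-8)^3 - 8*(-8)^2 - 5*(-8)^1 - 8 = (-3584) + (-512) + (40) + (-8) = -4064; answer -4064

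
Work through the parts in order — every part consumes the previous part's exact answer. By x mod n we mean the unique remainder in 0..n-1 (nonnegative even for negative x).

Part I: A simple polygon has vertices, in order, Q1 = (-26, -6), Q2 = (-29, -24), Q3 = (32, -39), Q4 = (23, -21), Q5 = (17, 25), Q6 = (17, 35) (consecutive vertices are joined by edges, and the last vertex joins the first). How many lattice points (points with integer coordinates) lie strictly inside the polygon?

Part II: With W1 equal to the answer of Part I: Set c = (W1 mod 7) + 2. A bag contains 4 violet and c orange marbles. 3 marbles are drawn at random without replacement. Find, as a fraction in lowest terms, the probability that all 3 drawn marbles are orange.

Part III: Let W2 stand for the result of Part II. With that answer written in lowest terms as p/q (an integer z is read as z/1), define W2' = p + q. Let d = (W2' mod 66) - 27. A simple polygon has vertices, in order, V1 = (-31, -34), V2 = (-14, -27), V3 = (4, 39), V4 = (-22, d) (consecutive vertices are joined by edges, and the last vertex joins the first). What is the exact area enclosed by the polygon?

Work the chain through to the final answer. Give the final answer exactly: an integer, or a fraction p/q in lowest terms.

829/2

Part I: cross terms: (-26*-24 - -29*-6)=450, (-29*-39 - 32*-24)=1899, (32*-21 - 23*-39)=225, (23*25 - 17*-21)=932, (17*35 - 17*25)=170, (17*-6 - -26*35)=808; twice the area = |4484| = 4484; area = 2242; boundary points = 3 + 1 + 9 + 2 + 10 + 1 = 26; strictly interior points = area - boundary/2 + 1 = 2230; answer 2230
Part II: W1 = 2230; c = 6; total draws C(10,3) = 120; favorable C(6,3) = 20; P = 1/6; answer 1/6
Part III: W2 = 1/6; threaded value p + q = 7; d = -20; cross terms: (-31*-27 - -14*-34)=361, (-14*39 - 4*-27)=-438, (4*-20 - -22*39)=778, (-22*-34 - -31*-20)=128; twice the area = |829| = 829; area = 829/2; answer 829/2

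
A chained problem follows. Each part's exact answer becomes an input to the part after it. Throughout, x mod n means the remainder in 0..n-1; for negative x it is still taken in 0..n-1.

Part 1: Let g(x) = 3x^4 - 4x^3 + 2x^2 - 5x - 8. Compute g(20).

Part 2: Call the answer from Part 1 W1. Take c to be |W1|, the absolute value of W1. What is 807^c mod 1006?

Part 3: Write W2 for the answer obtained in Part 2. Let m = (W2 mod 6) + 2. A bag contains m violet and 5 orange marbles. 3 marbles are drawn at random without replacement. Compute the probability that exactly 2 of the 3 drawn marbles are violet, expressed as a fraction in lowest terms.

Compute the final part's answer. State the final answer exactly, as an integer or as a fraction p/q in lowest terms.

Part 1: 3*(20)^4 - 4*(20)^3 + 2*(20)^2 - 5*(20)^1 - 8 = (480000) + (-32000) + (800) + (-100) + (-8) = 448692; answer 448692
Part 2: W1 = 448692; c = 448692; squarings mod 1006: 807^1=807, 807^2=367, 807^4=891, 807^8=147, 807^16=483, 807^32=903, 807^64=549, 807^128=607, 807^256=253, 807^512=631, 807^1024=791, 807^2048=955, 807^4096=589, 807^8192=857, 807^16384=69, 807^32768=737, 807^65536=935, 807^131072=11, 807^262144=121; 807^448692 = 807^4 * 807^16 * 807^32 * 807^128 * 807^2048 * 807^4096 * 807^16384 * 807^32768 * 807^131072 * 807^262144 = 739 (mod 1006); answer 739
Part 3: W2 = 739; m = 3; total draws C(8,3) = 56; favorable C(3,2)*C(5,1) = 15; P = 15/56; answer 15/56

15/56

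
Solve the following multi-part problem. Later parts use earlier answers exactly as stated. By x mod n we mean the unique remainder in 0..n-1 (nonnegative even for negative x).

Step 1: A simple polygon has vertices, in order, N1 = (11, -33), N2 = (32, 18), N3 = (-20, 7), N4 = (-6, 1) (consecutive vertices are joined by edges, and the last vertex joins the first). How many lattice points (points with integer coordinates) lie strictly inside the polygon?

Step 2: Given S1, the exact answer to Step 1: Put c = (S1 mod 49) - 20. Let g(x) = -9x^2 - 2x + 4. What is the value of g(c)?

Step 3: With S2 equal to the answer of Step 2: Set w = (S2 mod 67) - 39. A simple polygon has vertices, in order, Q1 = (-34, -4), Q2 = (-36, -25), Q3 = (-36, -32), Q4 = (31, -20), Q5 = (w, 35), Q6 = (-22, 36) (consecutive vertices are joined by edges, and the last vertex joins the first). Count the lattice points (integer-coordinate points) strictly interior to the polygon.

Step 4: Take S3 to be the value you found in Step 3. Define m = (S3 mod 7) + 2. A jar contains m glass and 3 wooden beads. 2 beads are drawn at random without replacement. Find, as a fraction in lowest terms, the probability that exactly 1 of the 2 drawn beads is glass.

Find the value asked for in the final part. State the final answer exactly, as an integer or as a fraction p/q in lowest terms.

7/15

Step 1: cross terms: (11*18 - 32*-33)=1254, (32*7 - -20*18)=584, (-20*1 - -6*7)=22, (-6*-33 - 11*1)=187; twice the area = |2047| = 2047; area = 2047/2; boundary points = 3 + 1 + 2 + 17 = 23; strictly interior points = area - boundary/2 + 1 = 1013; answer 1013
Step 2: S1 = 1013; c = 13; -9*(13)^2 - 2*(13)^1 + 4 = (-1521) + (-26) + (4) = -1543; answer -1543
Step 3: S2 = -1543; w = 26; cross terms: (-34*-25 - -36*-4)=706, (-36*-32 - -36*-25)=252, (-36*-20 - 31*-32)=1712, (31*35 - 26*-20)=1605, (26*36 - -22*35)=1706, (-22*-4 - -34*36)=1312; twice the area = |7293| = 7293; area = 7293/2; boundary points = 1 + 7 + 1 + 5 + 1 + 4 = 19; strictly interior points = area - boundary/2 + 1 = 3638; answer 3638
Step 4: S3 = 3638; m = 7; total draws C(10,2) = 45; favorable C(7,1)*C(3,1) = 21; P = 7/15; answer 7/15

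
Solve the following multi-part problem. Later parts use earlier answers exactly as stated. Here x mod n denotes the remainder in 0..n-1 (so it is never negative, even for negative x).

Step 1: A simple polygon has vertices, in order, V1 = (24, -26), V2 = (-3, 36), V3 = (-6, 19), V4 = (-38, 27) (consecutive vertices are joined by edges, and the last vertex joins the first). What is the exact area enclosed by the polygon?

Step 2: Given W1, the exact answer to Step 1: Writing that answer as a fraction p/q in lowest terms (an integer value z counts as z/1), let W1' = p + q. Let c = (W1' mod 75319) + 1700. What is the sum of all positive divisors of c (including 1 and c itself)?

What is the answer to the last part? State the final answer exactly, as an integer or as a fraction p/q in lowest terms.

3548

Step 1: cross terms: (24*36 - -3*-26)=786, (-3*19 - -6*36)=159, (-6*27 - -38*19)=560, (-38*-26 - 24*27)=340; twice the area = |1845| = 1845; area = 1845/2; answer 1845/2
Step 2: W1 = 1845/2; threaded value p + q = 1847; c = 3547; 3547 is prime, so its only divisors are 1 and 3547; sigma = 1 + 3547 = 3548; answer 3548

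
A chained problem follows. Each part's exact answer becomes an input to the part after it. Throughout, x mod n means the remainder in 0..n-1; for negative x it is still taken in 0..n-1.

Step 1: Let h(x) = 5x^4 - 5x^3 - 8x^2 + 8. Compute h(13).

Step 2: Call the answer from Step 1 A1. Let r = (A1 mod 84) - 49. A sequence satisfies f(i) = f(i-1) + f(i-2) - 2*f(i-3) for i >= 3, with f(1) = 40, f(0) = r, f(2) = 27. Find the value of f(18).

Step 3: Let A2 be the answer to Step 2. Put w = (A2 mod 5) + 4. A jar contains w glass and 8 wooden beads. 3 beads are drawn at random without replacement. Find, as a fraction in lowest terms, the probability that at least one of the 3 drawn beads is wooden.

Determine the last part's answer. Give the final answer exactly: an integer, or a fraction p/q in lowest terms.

86/91

Step 1: 5*(13)^4 - 5*(13)^3 - 8*(13)^2 + 8 = (142805) + (-10985) + (-1352) + (8) = 130476; answer 130476
Step 2: A1 = 130476; r = -25; f(3) = 1*(27) + 1*(40) - 2*(-25) = 117; iterating: f(3)=117, f(4)=64, f(5)=127, f(6)=-43, f(7)=-44, f(8)=-341, f(9)=-299, f(10)=-552, f(11)=-169, f(12)=-123, f(13)=812, f(14)=1027, f(15)=2085, f(16)=1488, f(17)=1519, f(18)=-1163; answer -1163
Step 3: A2 = -1163; w = 6; total draws C(14,3) = 364; complement C(6,3) = 20; favorable 364 - 20 = 344; P = 86/91; answer 86/91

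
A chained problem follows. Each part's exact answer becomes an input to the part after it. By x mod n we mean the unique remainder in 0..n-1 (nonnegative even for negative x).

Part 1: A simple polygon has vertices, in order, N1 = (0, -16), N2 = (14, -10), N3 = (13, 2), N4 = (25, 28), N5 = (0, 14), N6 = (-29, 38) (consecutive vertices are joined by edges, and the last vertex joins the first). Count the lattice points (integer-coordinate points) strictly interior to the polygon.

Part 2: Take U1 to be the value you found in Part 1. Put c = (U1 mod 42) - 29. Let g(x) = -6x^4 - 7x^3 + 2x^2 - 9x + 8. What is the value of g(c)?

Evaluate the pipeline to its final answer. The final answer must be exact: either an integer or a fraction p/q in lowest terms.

Part 1: cross terms: (0*-10 - 14*-16)=224, (14*2 - 13*-10)=158, (13*28 - 25*2)=314, (25*14 - 0*28)=350, (0*38 - -29*14)=406, (-29*-16 - 0*38)=464; twice the area = |1916| = 1916; area = 958; boundary points = 2 + 1 + 2 + 1 + 1 + 1 = 8; strictly interior points = area - boundary/2 + 1 = 955; answer 955
Part 2: U1 = 955; c = 2; -6*(2)^4 - 7*(2)^3 + 2*(2)^2 - 9*(2)^1 + 8 = (-96) + (-56) + (8) + (-18) + (8) = -154; answer -154

-154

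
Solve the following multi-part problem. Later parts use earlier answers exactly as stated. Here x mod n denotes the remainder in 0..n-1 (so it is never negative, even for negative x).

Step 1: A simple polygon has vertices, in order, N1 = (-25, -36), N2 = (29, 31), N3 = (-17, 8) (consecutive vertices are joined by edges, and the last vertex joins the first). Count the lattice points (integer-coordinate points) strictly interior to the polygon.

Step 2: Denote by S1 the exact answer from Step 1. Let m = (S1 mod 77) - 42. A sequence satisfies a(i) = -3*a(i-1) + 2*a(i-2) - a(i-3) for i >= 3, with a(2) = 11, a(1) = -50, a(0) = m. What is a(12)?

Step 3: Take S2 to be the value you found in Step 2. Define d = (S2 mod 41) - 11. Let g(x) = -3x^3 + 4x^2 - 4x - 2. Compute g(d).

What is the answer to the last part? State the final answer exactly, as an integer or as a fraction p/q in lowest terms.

-530

Step 1: cross terms: (-25*31 - 29*-36)=269, (29*8 - -17*31)=759, (-17*-36 - -25*8)=812; twice the area = |1840| = 1840; area = 920; boundary points = 1 + 23 + 4 = 28; strictly interior points = area - boundary/2 + 1 = 907; answer 907
Step 2: S1 = 907; m = 18; a(3) = -3*(11) + 2*(-50) - 1*(18) = -151; iterating: a(3)=-151, a(4)=525, a(5)=-1888, a(6)=6865, a(7)=-24896, a(8)=90306, a(9)=-327575, a(10)=1188233, a(11)=-4310155, a(12)=15634506; answer 15634506
Step 3: S2 = 15634506; d = 6; -3*(6)^3 + 4*(6)^2 - 4*(6)^1 - 2 = (-648) + (144) + (-24) + (-2) = -530; answer -530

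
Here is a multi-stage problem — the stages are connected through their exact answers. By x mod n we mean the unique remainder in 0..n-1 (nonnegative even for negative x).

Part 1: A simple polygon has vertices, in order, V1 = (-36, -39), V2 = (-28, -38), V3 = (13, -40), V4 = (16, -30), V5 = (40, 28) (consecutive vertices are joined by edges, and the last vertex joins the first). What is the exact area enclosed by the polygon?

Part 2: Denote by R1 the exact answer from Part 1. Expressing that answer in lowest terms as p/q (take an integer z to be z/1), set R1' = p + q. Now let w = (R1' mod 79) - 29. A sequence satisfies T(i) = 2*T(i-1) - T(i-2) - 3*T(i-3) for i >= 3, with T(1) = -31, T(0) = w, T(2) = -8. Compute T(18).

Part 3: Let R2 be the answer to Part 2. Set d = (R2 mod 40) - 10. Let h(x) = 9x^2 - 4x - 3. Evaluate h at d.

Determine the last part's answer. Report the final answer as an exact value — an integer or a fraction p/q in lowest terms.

1466

Part 1: cross terms: (-36*-38 - -28*-39)=276, (-28*-40 - 13*-38)=1614, (13*-30 - 16*-40)=250, (16*28 - 40*-30)=1648, (40*-39 - -36*28)=-552; twice the area = |3236| = 3236; area = 1618; answer 1618
Part 2: R1 = 1618; threaded value p + q = 1619; w = 10; T(3) = 2*(-8) - 1*(-31) - 3*(10) = -15; iterating: T(3)=-15, T(4)=71, T(5)=181, T(6)=336, T(7)=278, T(8)=-323, T(9)=-1932, T(10)=-4375, T(11)=-5849, T(12)=-1527, T(13)=15920, T(14)=50914, T(15)=90489, T(16)=82304, T(17)=-78623, T(18)=-511017; answer -511017
Part 3: R2 = -511017; d = 13; 9*(13)^2 - 4*(13)^1 - 3 = (1521) + (-52) + (-3) = 1466; answer 1466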